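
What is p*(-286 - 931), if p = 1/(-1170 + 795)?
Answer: 1217/375 ≈ 3.2453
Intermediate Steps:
p = -1/375 (p = 1/(-375) = -1/375 ≈ -0.0026667)
p*(-286 - 931) = -(-286 - 931)/375 = -1/375*(-1217) = 1217/375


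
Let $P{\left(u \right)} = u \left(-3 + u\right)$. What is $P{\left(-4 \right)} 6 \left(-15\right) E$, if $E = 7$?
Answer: $-17640$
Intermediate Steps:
$P{\left(-4 \right)} 6 \left(-15\right) E = - 4 \left(-3 - 4\right) 6 \left(-15\right) 7 = \left(-4\right) \left(-7\right) 6 \left(-15\right) 7 = 28 \cdot 6 \left(-15\right) 7 = 168 \left(-15\right) 7 = \left(-2520\right) 7 = -17640$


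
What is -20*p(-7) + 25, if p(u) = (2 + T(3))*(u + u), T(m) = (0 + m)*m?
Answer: 3105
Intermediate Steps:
T(m) = m**2 (T(m) = m*m = m**2)
p(u) = 22*u (p(u) = (2 + 3**2)*(u + u) = (2 + 9)*(2*u) = 11*(2*u) = 22*u)
-20*p(-7) + 25 = -440*(-7) + 25 = -20*(-154) + 25 = 3080 + 25 = 3105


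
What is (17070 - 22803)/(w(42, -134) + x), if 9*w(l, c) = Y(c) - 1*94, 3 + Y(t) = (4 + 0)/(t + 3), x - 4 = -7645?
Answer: 2253069/3007150 ≈ 0.74924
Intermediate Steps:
x = -7641 (x = 4 - 7645 = -7641)
Y(t) = -3 + 4/(3 + t) (Y(t) = -3 + (4 + 0)/(t + 3) = -3 + 4/(3 + t))
w(l, c) = -94/9 + (-5 - 3*c)/(9*(3 + c)) (w(l, c) = ((-5 - 3*c)/(3 + c) - 1*94)/9 = ((-5 - 3*c)/(3 + c) - 94)/9 = (-94 + (-5 - 3*c)/(3 + c))/9 = -94/9 + (-5 - 3*c)/(9*(3 + c)))
(17070 - 22803)/(w(42, -134) + x) = (17070 - 22803)/((-287 - 97*(-134))/(9*(3 - 134)) - 7641) = -5733/((⅑)*(-287 + 12998)/(-131) - 7641) = -5733/((⅑)*(-1/131)*12711 - 7641) = -5733/(-4237/393 - 7641) = -5733/(-3007150/393) = -5733*(-393/3007150) = 2253069/3007150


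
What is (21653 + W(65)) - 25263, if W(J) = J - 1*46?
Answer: -3591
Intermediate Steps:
W(J) = -46 + J (W(J) = J - 46 = -46 + J)
(21653 + W(65)) - 25263 = (21653 + (-46 + 65)) - 25263 = (21653 + 19) - 25263 = 21672 - 25263 = -3591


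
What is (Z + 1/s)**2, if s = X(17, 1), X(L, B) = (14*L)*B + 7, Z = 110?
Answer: 726356401/60025 ≈ 12101.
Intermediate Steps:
X(L, B) = 7 + 14*B*L (X(L, B) = 14*B*L + 7 = 7 + 14*B*L)
s = 245 (s = 7 + 14*1*17 = 7 + 238 = 245)
(Z + 1/s)**2 = (110 + 1/245)**2 = (26951/245)**2 = 726356401/60025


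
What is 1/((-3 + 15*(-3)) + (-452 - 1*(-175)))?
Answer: -1/325 ≈ -0.0030769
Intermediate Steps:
1/((-3 + 15*(-3)) + (-452 - 1*(-175))) = 1/((-3 - 45) + (-452 + 175)) = 1/(-48 - 277) = 1/(-325) = -1/325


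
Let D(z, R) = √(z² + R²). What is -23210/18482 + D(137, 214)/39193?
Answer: -11605/9241 + √64565/39193 ≈ -1.2493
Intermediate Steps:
D(z, R) = √(R² + z²)
-23210/18482 + D(137, 214)/39193 = -23210/18482 + √(214² + 137²)/39193 = -23210*1/18482 + √(45796 + 18769)*(1/39193) = -11605/9241 + √64565*(1/39193) = -11605/9241 + √64565/39193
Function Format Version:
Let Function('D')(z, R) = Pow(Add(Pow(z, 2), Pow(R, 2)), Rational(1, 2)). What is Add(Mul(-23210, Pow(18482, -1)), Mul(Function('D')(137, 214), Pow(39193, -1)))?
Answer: Add(Rational(-11605, 9241), Mul(Rational(1, 39193), Pow(64565, Rational(1, 2)))) ≈ -1.2493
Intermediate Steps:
Function('D')(z, R) = Pow(Add(Pow(R, 2), Pow(z, 2)), Rational(1, 2))
Add(Mul(-23210, Pow(18482, -1)), Mul(Function('D')(137, 214), Pow(39193, -1))) = Add(Mul(-23210, Pow(18482, -1)), Mul(Pow(Add(Pow(214, 2), Pow(137, 2)), Rational(1, 2)), Pow(39193, -1))) = Add(Mul(-23210, Rational(1, 18482)), Mul(Pow(Add(45796, 18769), Rational(1, 2)), Rational(1, 39193))) = Add(Rational(-11605, 9241), Mul(Pow(64565, Rational(1, 2)), Rational(1, 39193))) = Add(Rational(-11605, 9241), Mul(Rational(1, 39193), Pow(64565, Rational(1, 2))))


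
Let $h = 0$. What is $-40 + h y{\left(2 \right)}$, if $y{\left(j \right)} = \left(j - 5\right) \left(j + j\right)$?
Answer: $-40$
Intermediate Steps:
$y{\left(j \right)} = 2 j \left(-5 + j\right)$ ($y{\left(j \right)} = \left(-5 + j\right) 2 j = 2 j \left(-5 + j\right)$)
$-40 + h y{\left(2 \right)} = -40 + 0 \cdot 2 \cdot 2 \left(-5 + 2\right) = -40 + 0 \cdot 2 \cdot 2 \left(-3\right) = -40 + 0 \left(-12\right) = -40 + 0 = -40$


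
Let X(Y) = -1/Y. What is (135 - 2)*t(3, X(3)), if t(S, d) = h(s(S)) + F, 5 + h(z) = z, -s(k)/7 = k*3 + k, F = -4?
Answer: -12369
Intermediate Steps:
s(k) = -28*k (s(k) = -7*(k*3 + k) = -7*(3*k + k) = -28*k)
h(z) = -5 + z
t(S, d) = -9 - 28*S (t(S, d) = (-5 - 28*S) - 4 = -9 - 28*S)
(135 - 2)*t(3, X(3)) = (135 - 2)*(-9 - 28*3) = 133*(-9 - 84) = 133*(-93) = -12369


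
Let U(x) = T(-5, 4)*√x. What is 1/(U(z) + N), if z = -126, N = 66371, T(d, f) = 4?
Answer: 66371/4405111657 - 12*I*√14/4405111657 ≈ 1.5067e-5 - 1.0193e-8*I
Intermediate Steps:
U(x) = 4*√x
1/(U(z) + N) = 1/(4*√(-126) + 66371) = 1/(4*(3*I*√14) + 66371) = 1/(12*I*√14 + 66371) = 1/(66371 + 12*I*√14)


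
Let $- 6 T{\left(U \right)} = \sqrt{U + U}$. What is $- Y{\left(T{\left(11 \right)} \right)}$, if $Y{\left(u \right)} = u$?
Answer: $\frac{\sqrt{22}}{6} \approx 0.78174$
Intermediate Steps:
$T{\left(U \right)} = - \frac{\sqrt{2} \sqrt{U}}{6}$ ($T{\left(U \right)} = - \frac{\sqrt{U + U}}{6} = - \frac{\sqrt{2 U}}{6} = - \frac{\sqrt{2} \sqrt{U}}{6}$)
$- Y{\left(T{\left(11 \right)} \right)} = - \frac{\left(-1\right) \sqrt{2} \sqrt{11}}{6} = - \frac{\left(-1\right) \sqrt{22}}{6} = \frac{\sqrt{22}}{6}$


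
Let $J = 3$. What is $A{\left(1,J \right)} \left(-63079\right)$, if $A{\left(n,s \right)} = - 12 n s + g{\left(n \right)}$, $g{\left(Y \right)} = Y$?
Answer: $2207765$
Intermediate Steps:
$A{\left(n,s \right)} = n - 12 n s$ ($A{\left(n,s \right)} = - 12 n s + n = n - 12 n s$)
$A{\left(1,J \right)} \left(-63079\right) = 1 \left(1 - 36\right) \left(-63079\right) = 1 \left(-35\right) \left(-63079\right) = \left(-35\right) \left(-63079\right) = 2207765$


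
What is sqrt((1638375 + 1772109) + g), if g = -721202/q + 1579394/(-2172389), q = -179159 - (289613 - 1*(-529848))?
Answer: sqrt(81890901850463740148369847190)/154956507370 ≈ 1846.8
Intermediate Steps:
q = -998620 (q = -179159 - (289613 + 529848) = -179159 - 1*819461 = -179159 - 819461 = -998620)
g = -5241572351/1084695551590 (g = -721202/(-998620) + 1579394/(-2172389) = -721202*(-1/998620) + 1579394*(-1/2172389) = 360601/499310 - 1579394/2172389 = -5241572351/1084695551590 ≈ -0.0048323)
sqrt((1638375 + 1772109) + g) = sqrt((1638375 + 1772109) - 5241572351/1084695551590) = sqrt(3410484 - 5241572351/1084695551590) = sqrt(3699336818327297209/1084695551590) = sqrt(81890901850463740148369847190)/154956507370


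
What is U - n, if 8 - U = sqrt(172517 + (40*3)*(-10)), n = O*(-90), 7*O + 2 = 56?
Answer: 4916/7 - sqrt(171317) ≈ 288.38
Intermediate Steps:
O = 54/7 (O = -2/7 + (1/7)*56 = -2/7 + 8 = 54/7 ≈ 7.7143)
n = -4860/7 (n = (54/7)*(-90) = -4860/7 ≈ -694.29)
U = 8 - sqrt(171317) (U = 8 - sqrt(172517 + (40*3)*(-10)) = 8 - sqrt(172517 + 120*(-10)) = 8 - sqrt(172517 - 1200) = 8 - sqrt(171317) ≈ -405.90)
U - n = (8 - sqrt(171317)) - 1*(-4860/7) = (8 - sqrt(171317)) + 4860/7 = 4916/7 - sqrt(171317)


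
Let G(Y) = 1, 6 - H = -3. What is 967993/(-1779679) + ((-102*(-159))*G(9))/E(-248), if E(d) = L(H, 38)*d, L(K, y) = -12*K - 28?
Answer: -3591683/56949728 ≈ -0.063068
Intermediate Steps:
H = 9 (H = 6 - 1*(-3) = 6 + 3 = 9)
L(K, y) = -28 - 12*K
E(d) = -136*d (E(d) = (-28 - 12*9)*d = (-28 - 108)*d = -136*d)
967993/(-1779679) + ((-102*(-159))*G(9))/E(-248) = 967993/(-1779679) + (-102*(-159)*1)/((-136*(-248))) = 967993*(-1/1779679) + (16218*1)/33728 = -967993/1779679 + 16218*(1/33728) = -967993/1779679 + 477/992 = -3591683/56949728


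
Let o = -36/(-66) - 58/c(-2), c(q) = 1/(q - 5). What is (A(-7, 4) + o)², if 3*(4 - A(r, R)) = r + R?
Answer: 20493729/121 ≈ 1.6937e+5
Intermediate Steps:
A(r, R) = 4 - R/3 - r/3 (A(r, R) = 4 - (r + R)/3 = 4 - (R + r)/3 = 4 + (-R/3 - r/3) = 4 - R/3 - r/3)
c(q) = 1/(-5 + q)
o = 4472/11 (o = -36/(-66) - 58/(1/(-5 - 2)) = -36*(-1/66) - 58/(1/(-7)) = 6/11 - 58/(-⅐) = 6/11 - 58*(-7) = 6/11 + 406 = 4472/11 ≈ 406.55)
(A(-7, 4) + o)² = ((4 - ⅓*4 - ⅓*(-7)) + 4472/11)² = ((4 - 4/3 + 7/3) + 4472/11)² = (5 + 4472/11)² = (4527/11)² = 20493729/121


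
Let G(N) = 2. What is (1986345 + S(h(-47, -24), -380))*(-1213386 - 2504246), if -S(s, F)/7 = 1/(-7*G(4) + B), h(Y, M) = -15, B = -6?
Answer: -36922505181056/5 ≈ -7.3845e+12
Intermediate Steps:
S(s, F) = 7/20 (S(s, F) = -7/(-7*2 - 6) = -7/(-14 - 6) = -7/(-20) = -7*(-1/20) = 7/20)
(1986345 + S(h(-47, -24), -380))*(-1213386 - 2504246) = (1986345 + 7/20)*(-1213386 - 2504246) = (39726907/20)*(-3717632) = -36922505181056/5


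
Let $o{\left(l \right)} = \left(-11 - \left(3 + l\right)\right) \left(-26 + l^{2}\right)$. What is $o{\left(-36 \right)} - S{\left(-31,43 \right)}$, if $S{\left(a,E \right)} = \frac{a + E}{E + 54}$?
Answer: $\frac{2710168}{97} \approx 27940.0$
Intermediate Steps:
$o{\left(l \right)} = \left(-26 + l^{2}\right) \left(-14 - l\right)$ ($o{\left(l \right)} = \left(-14 - l\right) \left(-26 + l^{2}\right) = \left(-26 + l^{2}\right) \left(-14 - l\right)$)
$S{\left(a,E \right)} = \frac{E + a}{54 + E}$
$o{\left(-36 \right)} - S{\left(-31,43 \right)} = \left(364 - \left(-36\right)^{3} - 14 \left(-36\right)^{2} + 26 \left(-36\right)\right) - \frac{43 - 31}{54 + 43} = \left(364 - -46656 - 18144 - 936\right) - \frac{1}{97} \cdot 12 = \left(364 + 46656 - 18144 - 936\right) - \frac{1}{97} \cdot 12 = 27940 - \frac{12}{97} = \frac{2710168}{97}$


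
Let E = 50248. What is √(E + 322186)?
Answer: √372434 ≈ 610.27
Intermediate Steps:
√(E + 322186) = √(50248 + 322186) = √372434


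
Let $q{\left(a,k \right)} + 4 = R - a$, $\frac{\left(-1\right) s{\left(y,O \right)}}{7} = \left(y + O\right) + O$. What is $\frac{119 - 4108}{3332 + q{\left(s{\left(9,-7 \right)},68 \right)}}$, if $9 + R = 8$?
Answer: $- \frac{3989}{3292} \approx -1.2117$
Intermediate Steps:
$R = -1$ ($R = -9 + 8 = -1$)
$s{\left(y,O \right)} = - 14 O - 7 y$ ($s{\left(y,O \right)} = - 7 \left(\left(y + O\right) + O\right) = - 7 \left(\left(O + y\right) + O\right) = - 7 \left(y + 2 O\right) = - 14 O - 7 y$)
$q{\left(a,k \right)} = -5 - a$ ($q{\left(a,k \right)} = -4 - \left(1 + a\right) = -5 - a$)
$\frac{119 - 4108}{3332 + q{\left(s{\left(9,-7 \right)},68 \right)}} = \frac{119 - 4108}{3332 - \left(5 - 63 + 98\right)} = - \frac{3989}{3332 - 40} = - \frac{3989}{3292}$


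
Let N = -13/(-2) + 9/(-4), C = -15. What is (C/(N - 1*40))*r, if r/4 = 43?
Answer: 10320/143 ≈ 72.168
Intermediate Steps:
N = 17/4 (N = -13*(-½) + 9*(-¼) = 13/2 - 9/4 = 17/4 ≈ 4.2500)
r = 172 (r = 4*43 = 172)
(C/(N - 1*40))*r = -15/(17/4 - 1*40)*172 = -15/(17/4 - 40)*172 = -15/(-143/4)*172 = -15*(-4/143)*172 = (60/143)*172 = 10320/143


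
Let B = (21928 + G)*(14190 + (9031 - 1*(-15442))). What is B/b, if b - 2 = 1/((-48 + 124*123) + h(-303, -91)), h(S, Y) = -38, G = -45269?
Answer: -13686300136778/30333 ≈ -4.5120e+8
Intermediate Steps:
b = 30333/15166 (b = 2 + 1/((-48 + 124*123) - 38) = 2 + 1/((-48 + 15252) - 38) = 2 + 1/(15204 - 38) = 2 + 1/15166 = 30333/15166 ≈ 2.0001)
B = -902433083 (B = (21928 - 45269)*(14190 + (9031 - 1*(-15442))) = -23341*(14190 + (9031 + 15442)) = -23341*(14190 + 24473) = -23341*38663 = -902433083)
B/b = -902433083/30333/15166 = -902433083*15166/30333 = -13686300136778/30333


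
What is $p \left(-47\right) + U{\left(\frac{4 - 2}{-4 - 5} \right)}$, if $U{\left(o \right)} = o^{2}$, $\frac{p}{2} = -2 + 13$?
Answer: $- \frac{83750}{81} \approx -1034.0$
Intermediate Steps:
$p = 22$ ($p = 2 \left(-2 + 13\right) = 2 \cdot 11 = 22$)
$p \left(-47\right) + U{\left(\frac{4 - 2}{-4 - 5} \right)} = 22 \left(-47\right) + \left(\frac{4 - 2}{-4 - 5}\right)^{2} = -1034 + \left(\frac{2}{-9}\right)^{2} = -1034 + \left(2 \left(- \frac{1}{9}\right)\right)^{2} = -1034 + \left(- \frac{2}{9}\right)^{2} = -1034 + \frac{4}{81} = - \frac{83750}{81}$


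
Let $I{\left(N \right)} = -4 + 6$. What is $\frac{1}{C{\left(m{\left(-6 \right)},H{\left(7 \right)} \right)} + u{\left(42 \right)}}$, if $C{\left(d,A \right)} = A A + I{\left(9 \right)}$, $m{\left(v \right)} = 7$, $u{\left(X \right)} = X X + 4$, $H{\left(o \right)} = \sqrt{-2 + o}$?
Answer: $\frac{1}{1775} \approx 0.00056338$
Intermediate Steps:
$I{\left(N \right)} = 2$
$u{\left(X \right)} = 4 + X^{2}$ ($u{\left(X \right)} = X^{2} + 4 = 4 + X^{2}$)
$C{\left(d,A \right)} = 2 + A^{2}$ ($C{\left(d,A \right)} = A A + 2 = A^{2} + 2 = 2 + A^{2}$)
$\frac{1}{C{\left(m{\left(-6 \right)},H{\left(7 \right)} \right)} + u{\left(42 \right)}} = \frac{1}{\left(2 + \left(\sqrt{-2 + 7}\right)^{2}\right) + \left(4 + 42^{2}\right)} = \frac{1}{\left(2 + \left(\sqrt{5}\right)^{2}\right) + \left(4 + 1764\right)} = \frac{1}{\left(2 + 5\right) + 1768} = \frac{1}{7 + 1768} = \frac{1}{1775}$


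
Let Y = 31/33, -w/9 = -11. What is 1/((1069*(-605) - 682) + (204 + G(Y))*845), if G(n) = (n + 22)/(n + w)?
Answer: -3298/1566065341 ≈ -2.1059e-6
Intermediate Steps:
w = 99 (w = -9*(-11) = 99)
Y = 31/33 (Y = 31*(1/33) = 31/33 ≈ 0.93939)
G(n) = (22 + n)/(99 + n) (G(n) = (n + 22)/(n + 99) = (22 + n)/(99 + n))
1/((1069*(-605) - 682) + (204 + G(Y))*845) = 1/((1069*(-605) - 682) + (204 + (22 + 31/33)/(99 + 31/33))*845) = 1/((-646745 - 682) + (204 + (757/33)/(3298/33))*845) = 1/(-647427 + (204 + (33/3298)*(757/33))*845) = 1/(-647427 + (204 + 757/3298)*845) = 1/(-647427 + (673549/3298)*845) = 1/(-647427 + 569148905/3298) = 1/(-1566065341/3298) = -3298/1566065341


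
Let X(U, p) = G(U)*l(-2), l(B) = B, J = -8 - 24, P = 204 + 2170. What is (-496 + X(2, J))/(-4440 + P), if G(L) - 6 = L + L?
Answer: 258/1033 ≈ 0.24976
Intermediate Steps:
P = 2374
G(L) = 6 + 2*L (G(L) = 6 + (L + L) = 6 + 2*L)
J = -32
X(U, p) = -12 - 4*U (X(U, p) = (6 + 2*U)*(-2) = -12 - 4*U)
(-496 + X(2, J))/(-4440 + P) = (-496 + (-12 - 4*2))/(-4440 + 2374) = (-496 + (-12 - 8))/(-2066) = (-496 - 20)*(-1/2066) = -516*(-1/2066) = 258/1033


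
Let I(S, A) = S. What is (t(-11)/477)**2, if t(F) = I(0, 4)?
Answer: 0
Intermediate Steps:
t(F) = 0
(t(-11)/477)**2 = (0/477)**2 = (0*(1/477))**2 = 0**2 = 0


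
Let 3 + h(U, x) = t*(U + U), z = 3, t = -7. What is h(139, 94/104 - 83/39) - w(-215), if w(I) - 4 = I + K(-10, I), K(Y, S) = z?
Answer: -1741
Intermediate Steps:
K(Y, S) = 3
h(U, x) = -3 - 14*U (h(U, x) = -3 - 7*(U + U) = -3 - 14*U)
w(I) = 7 + I (w(I) = 4 + (I + 3) = 4 + (3 + I) = 7 + I)
h(139, 94/104 - 83/39) - w(-215) = (-3 - 14*139) - (7 - 215) = (-3 - 1946) - 1*(-208) = -1949 + 208 = -1741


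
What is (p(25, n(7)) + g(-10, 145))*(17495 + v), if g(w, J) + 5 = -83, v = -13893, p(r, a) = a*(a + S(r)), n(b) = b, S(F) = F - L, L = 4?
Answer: 389016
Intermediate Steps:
S(F) = -4 + F (S(F) = F - 1*4 = F - 4 = -4 + F)
p(r, a) = a*(-4 + a + r) (p(r, a) = a*(a + (-4 + r)) = a*(-4 + a + r))
g(w, J) = -88 (g(w, J) = -5 - 83 = -88)
(p(25, n(7)) + g(-10, 145))*(17495 + v) = (7*(-4 + 7 + 25) - 88)*(17495 - 13893) = (7*28 - 88)*3602 = (196 - 88)*3602 = 108*3602 = 389016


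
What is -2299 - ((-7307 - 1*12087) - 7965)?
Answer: 25060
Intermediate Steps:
-2299 - ((-7307 - 1*12087) - 7965) = -2299 - ((-7307 - 12087) - 7965) = -2299 - (-19394 - 7965) = -2299 - 1*(-27359) = -2299 + 27359 = 25060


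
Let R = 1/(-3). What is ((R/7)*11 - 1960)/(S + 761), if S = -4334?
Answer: 41171/75033 ≈ 0.54871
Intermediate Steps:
R = -1/3 ≈ -0.33333
((R/7)*11 - 1960)/(S + 761) = (-1/3/7*11 - 1960)/(-4334 + 761) = (-1/3*1/7*11 - 1960)/(-3573) = (-1/21*11 - 1960)*(-1/3573) = (-11/21 - 1960)*(-1/3573) = -41171/21*(-1/3573) = 41171/75033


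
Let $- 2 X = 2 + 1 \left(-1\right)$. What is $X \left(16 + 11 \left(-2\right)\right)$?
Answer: $3$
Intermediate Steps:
$X = - \frac{1}{2}$ ($X = - \frac{2 + 1 \left(-1\right)}{2} = - \frac{2 - 1}{2} = \left(- \frac{1}{2}\right) 1 = - \frac{1}{2} \approx -0.5$)
$X \left(16 + 11 \left(-2\right)\right) = - \frac{16 + 11 \left(-2\right)}{2} = - \frac{16 - 22}{2} = \left(- \frac{1}{2}\right) \left(-6\right) = 3$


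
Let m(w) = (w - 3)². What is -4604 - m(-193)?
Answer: -43020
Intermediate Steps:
m(w) = (-3 + w)²
-4604 - m(-193) = -4604 - (-3 - 193)² = -4604 - 1*(-196)² = -4604 - 1*38416 = -4604 - 38416 = -43020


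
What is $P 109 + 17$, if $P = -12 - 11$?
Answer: $-2490$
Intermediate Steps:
$P = -23$
$P 109 + 17 = \left(-23\right) 109 + 17 = -2507 + 17 = -2490$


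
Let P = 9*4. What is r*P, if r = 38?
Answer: 1368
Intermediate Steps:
P = 36
r*P = 38*36 = 1368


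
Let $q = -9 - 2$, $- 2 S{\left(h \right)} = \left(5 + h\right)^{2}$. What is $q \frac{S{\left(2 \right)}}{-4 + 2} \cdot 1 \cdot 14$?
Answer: $- \frac{3773}{2} \approx -1886.5$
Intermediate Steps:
$S{\left(h \right)} = - \frac{\left(5 + h\right)^{2}}{2}$
$q = -11$ ($q = -9 - 2 = -11$)
$q \frac{S{\left(2 \right)}}{-4 + 2} \cdot 1 \cdot 14 = - 11 \frac{\left(- \frac{1}{2}\right) \left(5 + 2\right)^{2}}{-4 + 2} \cdot 1 \cdot 14 = - 11 \frac{\left(- \frac{1}{2}\right) 7^{2}}{-2} \cdot 1 \cdot 14 = - 11 \left(- \frac{1}{2}\right) 49 \left(- \frac{1}{2}\right) 1 \cdot 14 = - 11 \left(- \frac{49}{2}\right) \left(- \frac{1}{2}\right) 1 \cdot 14 = - 11 \cdot \frac{49}{4} \cdot 1 \cdot 14 = \left(-11\right) \frac{49}{4} \cdot 14 = \left(- \frac{539}{4}\right) 14 = - \frac{3773}{2}$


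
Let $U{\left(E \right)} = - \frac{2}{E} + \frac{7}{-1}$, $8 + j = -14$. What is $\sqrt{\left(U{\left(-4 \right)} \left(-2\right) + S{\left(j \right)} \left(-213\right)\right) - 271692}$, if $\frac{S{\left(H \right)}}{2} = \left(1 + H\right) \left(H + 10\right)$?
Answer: $i \sqrt{379031} \approx 615.66 i$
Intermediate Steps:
$j = -22$ ($j = -8 - 14 = -22$)
$S{\left(H \right)} = 2 \left(1 + H\right) \left(10 + H\right)$ ($S{\left(H \right)} = 2 \left(1 + H\right) \left(H + 10\right) = 2 \left(1 + H\right) \left(10 + H\right)$)
$U{\left(E \right)} = -7 - \frac{2}{E}$ ($U{\left(E \right)} = - \frac{2}{E} + 7 \left(-1\right) = - \frac{2}{E} - 7 = -7 - \frac{2}{E}$)
$\sqrt{\left(U{\left(-4 \right)} \left(-2\right) + S{\left(j \right)} \left(-213\right)\right) - 271692} = \sqrt{\left(\left(-7 - \frac{2}{-4}\right) \left(-2\right) + \left(20 + 2 \left(-22\right)^{2} + 22 \left(-22\right)\right) \left(-213\right)\right) - 271692} = \sqrt{\left(\left(-7 - - \frac{1}{2}\right) \left(-2\right) + \left(20 + 2 \cdot 484 - 484\right) \left(-213\right)\right) - 271692} = \sqrt{\left(\left(-7 + \frac{1}{2}\right) \left(-2\right) + \left(20 + 968 - 484\right) \left(-213\right)\right) - 271692} = \sqrt{\left(\left(- \frac{13}{2}\right) \left(-2\right) + 504 \left(-213\right)\right) - 271692} = \sqrt{\left(13 - 107352\right) - 271692} = \sqrt{-107339 - 271692} = \sqrt{-379031} = i \sqrt{379031}$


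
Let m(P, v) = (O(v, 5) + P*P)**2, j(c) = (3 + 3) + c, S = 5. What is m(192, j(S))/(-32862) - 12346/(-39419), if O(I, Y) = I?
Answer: -53600195457623/1295387178 ≈ -41378.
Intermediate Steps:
j(c) = 6 + c
m(P, v) = (v + P**2)**2 (m(P, v) = (v + P*P)**2 = (v + P**2)**2)
m(192, j(S))/(-32862) - 12346/(-39419) = ((6 + 5) + 192**2)**2/(-32862) - 12346/(-39419) = (11 + 36864)**2*(-1/32862) - 12346*(-1/39419) = 36875**2*(-1/32862) + 12346/39419 = 1359765625*(-1/32862) + 12346/39419 = -1359765625/32862 + 12346/39419 = -53600195457623/1295387178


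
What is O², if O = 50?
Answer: 2500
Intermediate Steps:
O² = 50² = 2500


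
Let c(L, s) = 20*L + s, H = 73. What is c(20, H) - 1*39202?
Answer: -38729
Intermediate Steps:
c(L, s) = s + 20*L
c(20, H) - 1*39202 = (73 + 20*20) - 1*39202 = (73 + 400) - 39202 = 473 - 39202 = -38729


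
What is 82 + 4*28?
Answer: 194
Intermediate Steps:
82 + 4*28 = 82 + 112 = 194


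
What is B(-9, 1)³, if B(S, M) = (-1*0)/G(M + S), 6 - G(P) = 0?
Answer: 0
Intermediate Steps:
G(P) = 6 (G(P) = 6 - 1*0 = 6 + 0 = 6)
B(S, M) = 0 (B(S, M) = -1*0/6 = 0*(⅙) = 0)
B(-9, 1)³ = 0³ = 0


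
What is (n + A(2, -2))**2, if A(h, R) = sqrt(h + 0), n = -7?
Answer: (7 - sqrt(2))**2 ≈ 31.201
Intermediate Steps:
A(h, R) = sqrt(h)
(n + A(2, -2))**2 = (-7 + sqrt(2))**2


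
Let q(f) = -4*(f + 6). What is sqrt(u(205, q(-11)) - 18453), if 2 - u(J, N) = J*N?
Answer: I*sqrt(22551) ≈ 150.17*I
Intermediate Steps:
q(f) = -24 - 4*f (q(f) = -4*(6 + f) = -24 - 4*f)
u(J, N) = 2 - J*N
sqrt(u(205, q(-11)) - 18453) = sqrt((2 - 1*205*(-24 - 4*(-11))) - 18453) = sqrt((2 - 1*205*(-24 + 44)) - 18453) = sqrt((2 - 1*205*20) - 18453) = sqrt((2 - 4100) - 18453) = sqrt(-4098 - 18453) = sqrt(-22551) = I*sqrt(22551)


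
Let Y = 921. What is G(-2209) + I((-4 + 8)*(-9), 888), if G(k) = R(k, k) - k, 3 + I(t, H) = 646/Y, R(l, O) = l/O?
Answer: 2033293/921 ≈ 2207.7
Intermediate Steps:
I(t, H) = -2117/921 (I(t, H) = -3 + 646/921 = -2117/921)
G(k) = 1 - k (G(k) = k/k - k = 1 - k)
G(-2209) + I((-4 + 8)*(-9), 888) = (1 - 1*(-2209)) - 2117/921 = (1 + 2209) - 2117/921 = 2210 - 2117/921 = 2033293/921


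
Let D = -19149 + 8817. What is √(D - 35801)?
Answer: I*√46133 ≈ 214.79*I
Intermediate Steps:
D = -10332
√(D - 35801) = √(-10332 - 35801) = √(-46133) = I*√46133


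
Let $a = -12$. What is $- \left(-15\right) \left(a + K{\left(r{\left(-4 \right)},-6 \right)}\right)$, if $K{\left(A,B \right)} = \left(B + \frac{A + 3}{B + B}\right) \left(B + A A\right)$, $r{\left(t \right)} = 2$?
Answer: $\frac{25}{2} \approx 12.5$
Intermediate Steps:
$K{\left(A,B \right)} = \left(B + A^{2}\right) \left(B + \frac{3 + A}{2 B}\right)$ ($K{\left(A,B \right)} = \left(B + \frac{3 + A}{2 B}\right) \left(B + A^{2}\right) = \left(B + A^{2}\right) \left(B + \frac{3 + A}{2 B}\right)$)
$- \left(-15\right) \left(a + K{\left(r{\left(-4 \right)},-6 \right)}\right) = - \left(-15\right) \left(-12 + \frac{2^{3} + 3 \cdot 2^{2} - 6 \left(3 + 2 + 2 \left(-6\right)^{2} + 2 \left(-6\right) 2^{2}\right)}{2 \left(-6\right)}\right) = - \left(-15\right) \left(-12 + \frac{1}{2} \left(- \frac{1}{6}\right) \left(8 + 3 \cdot 4 - 6 \left(3 + 2 + 2 \cdot 36 + 2 \left(-6\right) 4\right)\right)\right) = - \left(-15\right) \left(-12 + \frac{1}{2} \left(- \frac{1}{6}\right) \left(8 + 12 - 6 \left(3 + 2 + 72 - 48\right)\right)\right) = - \left(-15\right) \left(-12 + \frac{1}{2} \left(- \frac{1}{6}\right) \left(8 + 12 - 174\right)\right) = - \left(-15\right) \left(-12 + \frac{1}{2} \left(- \frac{1}{6}\right) \left(-154\right)\right) = - \left(-15\right) \left(-12 + \frac{77}{6}\right) = - \frac{\left(-15\right) 5}{6} = \left(-1\right) \left(- \frac{25}{2}\right) = \frac{25}{2}$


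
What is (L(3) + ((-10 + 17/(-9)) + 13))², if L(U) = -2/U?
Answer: 16/81 ≈ 0.19753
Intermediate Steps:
(L(3) + ((-10 + 17/(-9)) + 13))² = (-2/3 + ((-10 + 17/(-9)) + 13))² = (-2*⅓ + ((-10 + 17*(-⅑)) + 13))² = (-⅔ + ((-10 - 17/9) + 13))² = (-⅔ + (-107/9 + 13))² = (-⅔ + 10/9)² = (4/9)² = 16/81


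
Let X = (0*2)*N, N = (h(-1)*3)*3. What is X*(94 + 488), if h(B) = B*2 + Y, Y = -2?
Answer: 0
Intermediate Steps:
h(B) = -2 + 2*B (h(B) = B*2 - 2 = 2*B - 2 = -2 + 2*B)
N = -36 (N = ((-2 + 2*(-1))*3)*3 = ((-2 - 2)*3)*3 = -4*3*3 = -12*3 = -36)
X = 0 (X = (0*2)*(-36) = 0*(-36) = 0)
X*(94 + 488) = 0*(94 + 488) = 0*582 = 0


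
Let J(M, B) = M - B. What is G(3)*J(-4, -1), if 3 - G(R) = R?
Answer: 0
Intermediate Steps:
G(R) = 3 - R
G(3)*J(-4, -1) = (3 - 1*3)*(-4 - 1*(-1)) = (3 - 3)*(-4 + 1) = 0*(-3) = 0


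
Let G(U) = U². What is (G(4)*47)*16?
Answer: 12032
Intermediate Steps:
(G(4)*47)*16 = (4²*47)*16 = (16*47)*16 = 752*16 = 12032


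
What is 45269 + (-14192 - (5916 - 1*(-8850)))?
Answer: 16311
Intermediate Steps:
45269 + (-14192 - (5916 - 1*(-8850))) = 45269 + (-14192 - (5916 + 8850)) = 45269 + (-14192 - 1*14766) = 45269 + (-14192 - 14766) = 45269 - 28958 = 16311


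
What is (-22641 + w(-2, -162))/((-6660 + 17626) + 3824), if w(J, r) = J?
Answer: -22643/14790 ≈ -1.5310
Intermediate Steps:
(-22641 + w(-2, -162))/((-6660 + 17626) + 3824) = (-22641 - 2)/((-6660 + 17626) + 3824) = -22643/(10966 + 3824) = -22643/14790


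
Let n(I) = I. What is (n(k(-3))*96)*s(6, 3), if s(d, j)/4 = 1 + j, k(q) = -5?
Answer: -7680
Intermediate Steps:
s(d, j) = 4 + 4*j (s(d, j) = 4*(1 + j) = 4 + 4*j)
(n(k(-3))*96)*s(6, 3) = (-5*96)*(4 + 4*3) = -480*(4 + 12) = -480*16 = -7680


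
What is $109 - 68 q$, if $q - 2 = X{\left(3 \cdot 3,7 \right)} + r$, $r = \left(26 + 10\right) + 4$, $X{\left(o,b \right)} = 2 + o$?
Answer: $-3495$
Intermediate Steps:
$r = 40$ ($r = 36 + 4 = 40$)
$q = 53$ ($q = 2 + \left(\left(2 + 3 \cdot 3\right) + 40\right) = 2 + \left(\left(2 + 9\right) + 40\right) = 2 + \left(11 + 40\right) = 2 + 51 = 53$)
$109 - 68 q = 109 - 3604 = -3495$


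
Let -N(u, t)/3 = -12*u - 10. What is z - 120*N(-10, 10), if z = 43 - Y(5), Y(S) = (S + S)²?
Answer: 39543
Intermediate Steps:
Y(S) = 4*S² (Y(S) = (2*S)² = 4*S²)
z = -57 (z = 43 - 4*5² = 43 - 4*25 = 43 - 1*100 = 43 - 100 = -57)
N(u, t) = 30 + 36*u (N(u, t) = -3*(-12*u - 10) = -3*(-10 - 12*u) = 30 + 36*u)
z - 120*N(-10, 10) = -57 - 120*(30 + 36*(-10)) = -57 - 120*(30 - 360) = -57 - 120*(-330) = -57 + 39600 = 39543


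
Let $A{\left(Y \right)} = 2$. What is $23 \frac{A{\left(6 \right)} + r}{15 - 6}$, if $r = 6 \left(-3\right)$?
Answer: $- \frac{368}{9} \approx -40.889$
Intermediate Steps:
$r = -18$
$23 \frac{A{\left(6 \right)} + r}{15 - 6} = 23 \frac{2 - 18}{15 - 6} = 23 \left(- \frac{16}{9}\right) = - \frac{368}{9}$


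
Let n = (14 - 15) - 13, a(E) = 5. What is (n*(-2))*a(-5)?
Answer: 140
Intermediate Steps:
n = -14 (n = -1 - 13 = -14)
(n*(-2))*a(-5) = -14*(-2)*5 = 28*5 = 140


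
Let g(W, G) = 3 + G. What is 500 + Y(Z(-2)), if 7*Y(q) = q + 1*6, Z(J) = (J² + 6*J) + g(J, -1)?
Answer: 500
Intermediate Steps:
Z(J) = 2 + J² + 6*J (Z(J) = (J² + 6*J) + (3 - 1) = (J² + 6*J) + 2 = 2 + J² + 6*J)
Y(q) = 6/7 + q/7 (Y(q) = (q + 1*6)/7 = (q + 6)/7 = (6 + q)/7 = 6/7 + q/7)
500 + Y(Z(-2)) = 500 + (6/7 + (2 + (-2)² + 6*(-2))/7) = 500 + (6/7 + (2 + 4 - 12)/7) = 500 + (6/7 + (⅐)*(-6)) = 500 + (6/7 - 6/7) = 500 + 0 = 500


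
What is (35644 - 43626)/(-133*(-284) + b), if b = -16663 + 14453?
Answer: -3991/17781 ≈ -0.22445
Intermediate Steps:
b = -2210
(35644 - 43626)/(-133*(-284) + b) = (35644 - 43626)/(-133*(-284) - 2210) = -7982/(37772 - 2210) = -7982/35562 = -7982*1/35562 = -3991/17781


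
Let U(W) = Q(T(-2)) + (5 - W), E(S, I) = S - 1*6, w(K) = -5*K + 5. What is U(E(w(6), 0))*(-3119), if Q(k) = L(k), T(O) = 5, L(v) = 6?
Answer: -130998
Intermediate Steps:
w(K) = 5 - 5*K
E(S, I) = -6 + S (E(S, I) = S - 6 = -6 + S)
Q(k) = 6
U(W) = 11 - W (U(W) = 6 + (5 - W) = 11 - W)
U(E(w(6), 0))*(-3119) = (11 - (-6 + (5 - 5*6)))*(-3119) = (11 - (-6 + (5 - 30)))*(-3119) = (11 - (-6 - 25))*(-3119) = (11 - 1*(-31))*(-3119) = (11 + 31)*(-3119) = 42*(-3119) = -130998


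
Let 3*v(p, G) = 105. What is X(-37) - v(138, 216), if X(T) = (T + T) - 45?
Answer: -154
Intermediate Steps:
v(p, G) = 35 (v(p, G) = (⅓)*105 = 35)
X(T) = -45 + 2*T (X(T) = 2*T - 45 = -45 + 2*T)
X(-37) - v(138, 216) = (-45 + 2*(-37)) - 1*35 = (-45 - 74) - 35 = -119 - 35 = -154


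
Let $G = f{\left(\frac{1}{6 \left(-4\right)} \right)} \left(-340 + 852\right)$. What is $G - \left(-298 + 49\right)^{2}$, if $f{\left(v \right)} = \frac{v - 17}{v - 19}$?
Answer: $- \frac{28125049}{457} \approx -61543.0$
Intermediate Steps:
$f{\left(v \right)} = \frac{-17 + v}{-19 + v}$
$G = \frac{209408}{457}$ ($G = \frac{-17 + \frac{1}{6 \left(-4\right)}}{-19 + \frac{1}{6 \left(-4\right)}} \left(-340 + 852\right) = \frac{-17 + \frac{1}{-24}}{-19 + \frac{1}{-24}} \cdot 512 = \frac{-17 - \frac{1}{24}}{-19 - \frac{1}{24}} \cdot 512 = \frac{1}{- \frac{457}{24}} \left(- \frac{409}{24}\right) 512 = \left(- \frac{24}{457}\right) \left(- \frac{409}{24}\right) 512 = \frac{409}{457} \cdot 512 = \frac{209408}{457} \approx 458.22$)
$G - \left(-298 + 49\right)^{2} = \frac{209408}{457} - \left(-298 + 49\right)^{2} = \frac{209408}{457} - \left(-249\right)^{2} = \frac{209408}{457} - 62001 = - \frac{28125049}{457}$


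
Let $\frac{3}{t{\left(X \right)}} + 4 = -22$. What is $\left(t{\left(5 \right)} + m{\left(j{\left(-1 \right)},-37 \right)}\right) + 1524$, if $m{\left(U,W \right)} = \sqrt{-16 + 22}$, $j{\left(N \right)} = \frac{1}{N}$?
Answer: $\frac{39621}{26} + \sqrt{6} \approx 1526.3$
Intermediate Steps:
$t{\left(X \right)} = - \frac{3}{26}$ ($t{\left(X \right)} = \frac{3}{-4 - 22} = \frac{3}{-26} = 3 \left(- \frac{1}{26}\right) = - \frac{3}{26}$)
$m{\left(U,W \right)} = \sqrt{6}$
$\left(t{\left(5 \right)} + m{\left(j{\left(-1 \right)},-37 \right)}\right) + 1524 = \left(- \frac{3}{26} + \sqrt{6}\right) + 1524 = \frac{39621}{26} + \sqrt{6}$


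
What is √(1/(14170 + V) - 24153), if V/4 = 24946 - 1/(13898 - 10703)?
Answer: I*√3201635931371016407358/364083026 ≈ 155.41*I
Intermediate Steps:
V = 318809876/3195 (V = 4*(24946 - 1/(13898 - 10703)) = 4*(24946 - 1/3195) = 4*(79702469/3195) = 318809876/3195 ≈ 99784.)
√(1/(14170 + V) - 24153) = √(1/(14170 + 318809876/3195) - 24153) = √(1/(364083026/3195) - 24153) = √(3195/364083026 - 24153) = √(-8793697323783/364083026) = I*√3201635931371016407358/364083026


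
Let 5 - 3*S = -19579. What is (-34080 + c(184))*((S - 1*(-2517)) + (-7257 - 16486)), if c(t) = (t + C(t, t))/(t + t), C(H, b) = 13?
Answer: 92165594807/184 ≈ 5.0090e+8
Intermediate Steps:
S = 6528 (S = 5/3 - 1/3*(-19579) = 5/3 + 19579/3 = 6528)
c(t) = (13 + t)/(2*t) (c(t) = (t + 13)/(t + t) = (13 + t)/((2*t)) = (13 + t)*(1/(2*t)) = (13 + t)/(2*t))
(-34080 + c(184))*((S - 1*(-2517)) + (-7257 - 16486)) = (-34080 + (1/2)*(13 + 184)/184)*((6528 - 1*(-2517)) + (-7257 - 16486)) = (-34080 + (1/2)*(1/184)*197)*((6528 + 2517) - 23743) = (-34080 + 197/368)*(9045 - 23743) = -12541243/368*(-14698) = 92165594807/184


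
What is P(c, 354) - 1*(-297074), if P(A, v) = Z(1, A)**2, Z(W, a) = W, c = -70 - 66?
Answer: 297075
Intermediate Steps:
c = -136
P(A, v) = 1 (P(A, v) = 1**2 = 1)
P(c, 354) - 1*(-297074) = 1 - 1*(-297074) = 1 + 297074 = 297075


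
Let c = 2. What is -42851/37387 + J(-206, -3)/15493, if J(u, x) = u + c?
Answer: -671517491/579236791 ≈ -1.1593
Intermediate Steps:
J(u, x) = 2 + u (J(u, x) = u + 2 = 2 + u)
-42851/37387 + J(-206, -3)/15493 = -42851/37387 + (2 - 206)/15493 = -42851*1/37387 - 204*1/15493 = -42851/37387 - 204/15493 = -671517491/579236791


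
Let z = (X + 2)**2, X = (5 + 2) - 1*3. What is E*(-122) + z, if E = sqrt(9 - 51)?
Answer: 36 - 122*I*sqrt(42) ≈ 36.0 - 790.65*I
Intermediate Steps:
X = 4 (X = 7 - 3 = 4)
E = I*sqrt(42) (E = sqrt(-42) = I*sqrt(42) ≈ 6.4807*I)
z = 36 (z = (4 + 2)**2 = 6**2 = 36)
E*(-122) + z = (I*sqrt(42))*(-122) + 36 = -122*I*sqrt(42) + 36 = 36 - 122*I*sqrt(42)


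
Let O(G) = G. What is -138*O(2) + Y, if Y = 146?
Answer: -130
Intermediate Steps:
-138*O(2) + Y = -138*2 + 146 = -276 + 146 = -130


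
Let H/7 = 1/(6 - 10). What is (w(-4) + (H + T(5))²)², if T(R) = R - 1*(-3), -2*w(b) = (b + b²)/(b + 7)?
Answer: 351649/256 ≈ 1373.6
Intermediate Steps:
w(b) = -(b + b²)/(2*(7 + b)) (w(b) = -(b + b²)/(2*(b + 7)) = -(b + b²)/(2*(7 + b)))
T(R) = 3 + R (T(R) = R + 3 = 3 + R)
H = -7/4 (H = 7/(6 - 10) = 7/(-4) = 7*(-¼) = -7/4 ≈ -1.7500)
(w(-4) + (H + T(5))²)² = (-1*(-4)*(1 - 4)/(14 + 2*(-4)) + (-7/4 + (3 + 5))²)² = (-1*(-4)*(-3)/(14 - 8) + (-7/4 + 8)²)² = (-1*(-4)*(-3)/6 + (25/4)²)² = (-1*(-4)*⅙*(-3) + 625/16)² = (-2 + 625/16)² = (593/16)² = 351649/256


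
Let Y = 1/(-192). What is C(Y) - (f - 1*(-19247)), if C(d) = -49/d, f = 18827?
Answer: -28666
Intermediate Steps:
Y = -1/192 ≈ -0.0052083
C(Y) - (f - 1*(-19247)) = -49/(-1/192) - (18827 - 1*(-19247)) = -49*(-192) - (18827 + 19247) = 9408 - 1*38074 = 9408 - 38074 = -28666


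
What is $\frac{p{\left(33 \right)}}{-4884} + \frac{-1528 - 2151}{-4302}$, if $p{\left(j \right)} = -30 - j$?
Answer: $\frac{3039877}{3501828} \approx 0.86808$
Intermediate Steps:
$\frac{p{\left(33 \right)}}{-4884} + \frac{-1528 - 2151}{-4302} = \frac{-30 - 33}{-4884} + \frac{-1528 - 2151}{-4302} = \left(-30 - 33\right) \left(- \frac{1}{4884}\right) - - \frac{3679}{4302} = \left(-63\right) \left(- \frac{1}{4884}\right) + \frac{3679}{4302} = \frac{21}{1628} + \frac{3679}{4302} = \frac{3039877}{3501828}$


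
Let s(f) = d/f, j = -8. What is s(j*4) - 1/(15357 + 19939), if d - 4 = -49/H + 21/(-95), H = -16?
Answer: -11471617/53649920 ≈ -0.21382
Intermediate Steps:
d = 10399/1520 (d = 4 + (-49/(-16) + 21/(-95)) = 4 + (-49*(-1/16) + 21*(-1/95)) = 4 + (49/16 - 21/95) = 4 + 4319/1520 = 10399/1520 ≈ 6.8414)
s(f) = 10399/(1520*f)
s(j*4) - 1/(15357 + 19939) = 10399/(1520*((-8*4))) - 1/(15357 + 19939) = (10399/1520)/(-32) - 1/35296 = (10399/1520)*(-1/32) - 1*1/35296 = -10399/48640 - 1/35296 = -11471617/53649920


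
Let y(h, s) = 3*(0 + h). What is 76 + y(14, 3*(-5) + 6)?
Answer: 118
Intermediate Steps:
y(h, s) = 3*h
76 + y(14, 3*(-5) + 6) = 76 + 3*14 = 76 + 42 = 118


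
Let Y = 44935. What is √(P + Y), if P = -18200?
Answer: √26735 ≈ 163.51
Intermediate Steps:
√(P + Y) = √(-18200 + 44935) = √26735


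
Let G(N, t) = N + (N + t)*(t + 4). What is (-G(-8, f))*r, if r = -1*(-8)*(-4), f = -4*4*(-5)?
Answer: 193280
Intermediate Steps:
f = 80 (f = -16*(-5) = 80)
r = -32 (r = 8*(-4) = -32)
G(N, t) = N + (4 + t)*(N + t) (G(N, t) = N + (N + t)*(4 + t) = N + (4 + t)*(N + t))
(-G(-8, f))*r = -(80**2 + 4*80 + 5*(-8) - 8*80)*(-32) = -(6400 + 320 - 40 - 640)*(-32) = -1*6040*(-32) = -6040*(-32) = 193280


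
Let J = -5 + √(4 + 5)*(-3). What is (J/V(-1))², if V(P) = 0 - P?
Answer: 196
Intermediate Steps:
V(P) = -P
J = -14 (J = -5 + √9*(-3) = -5 + 3*(-3) = -5 - 9 = -14)
(J/V(-1))² = (-14/((-1*(-1))))² = (-14/1)² = (-14*1)² = (-14)² = 196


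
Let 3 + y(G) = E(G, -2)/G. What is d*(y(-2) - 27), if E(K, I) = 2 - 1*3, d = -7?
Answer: 413/2 ≈ 206.50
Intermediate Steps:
E(K, I) = -1 (E(K, I) = 2 - 3 = -1)
y(G) = -3 - 1/G
d*(y(-2) - 27) = -7*((-3 - 1/(-2)) - 27) = -7*((-3 - 1*(-1/2)) - 27) = -7*((-3 + 1/2) - 27) = -7*(-5/2 - 27) = -7*(-59/2) = 413/2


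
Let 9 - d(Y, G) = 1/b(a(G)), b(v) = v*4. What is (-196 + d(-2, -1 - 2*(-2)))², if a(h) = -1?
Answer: 558009/16 ≈ 34876.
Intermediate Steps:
b(v) = 4*v
d(Y, G) = 37/4 (d(Y, G) = 9 - 1/(4*(-1)) = 9 - 1/(-4) = 9 - 1*(-¼) = 9 + ¼ = 37/4)
(-196 + d(-2, -1 - 2*(-2)))² = (-196 + 37/4)² = (-747/4)² = 558009/16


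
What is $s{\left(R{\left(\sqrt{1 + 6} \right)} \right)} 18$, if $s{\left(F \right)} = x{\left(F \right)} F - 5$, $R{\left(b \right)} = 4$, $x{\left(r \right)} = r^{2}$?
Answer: $1062$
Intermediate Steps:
$s{\left(F \right)} = -5 + F^{3}$ ($s{\left(F \right)} = F^{2} F - 5 = F^{3} - 5 = -5 + F^{3}$)
$s{\left(R{\left(\sqrt{1 + 6} \right)} \right)} 18 = \left(-5 + 4^{3}\right) 18 = \left(-5 + 64\right) 18 = 59 \cdot 18 = 1062$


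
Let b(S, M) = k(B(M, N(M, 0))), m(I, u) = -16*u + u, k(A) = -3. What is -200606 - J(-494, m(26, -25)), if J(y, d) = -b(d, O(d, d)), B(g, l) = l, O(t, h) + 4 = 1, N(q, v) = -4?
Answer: -200609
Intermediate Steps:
O(t, h) = -3 (O(t, h) = -4 + 1 = -3)
m(I, u) = -15*u
b(S, M) = -3
J(y, d) = 3 (J(y, d) = -1*(-3) = 3)
-200606 - J(-494, m(26, -25)) = -200606 - 1*3 = -200606 - 3 = -200609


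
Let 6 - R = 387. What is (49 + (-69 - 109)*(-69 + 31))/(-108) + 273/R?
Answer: -97231/1524 ≈ -63.800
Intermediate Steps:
R = -381 (R = 6 - 1*387 = 6 - 387 = -381)
(49 + (-69 - 109)*(-69 + 31))/(-108) + 273/R = (49 + (-69 - 109)*(-69 + 31))/(-108) + 273/(-381) = (49 - 178*(-38))*(-1/108) + 273*(-1/381) = (49 + 6764)*(-1/108) - 91/127 = 6813*(-1/108) - 91/127 = -757/12 - 91/127 = -97231/1524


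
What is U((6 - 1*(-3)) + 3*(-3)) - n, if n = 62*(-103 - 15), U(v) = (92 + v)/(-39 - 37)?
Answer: 138981/19 ≈ 7314.8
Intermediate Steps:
U(v) = -23/19 - v/76 (U(v) = (92 + v)/(-76) = (92 + v)*(-1/76) = -23/19 - v/76)
n = -7316 (n = 62*(-118) = -7316)
U((6 - 1*(-3)) + 3*(-3)) - n = (-23/19 - ((6 - 1*(-3)) + 3*(-3))/76) - 1*(-7316) = (-23/19 - ((6 + 3) - 9)/76) + 7316 = (-23/19 - (9 - 9)/76) + 7316 = (-23/19 - 1/76*0) + 7316 = (-23/19 + 0) + 7316 = -23/19 + 7316 = 138981/19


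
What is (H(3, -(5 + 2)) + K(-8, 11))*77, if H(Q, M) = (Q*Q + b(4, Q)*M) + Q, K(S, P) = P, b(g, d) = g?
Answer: -385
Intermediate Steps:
H(Q, M) = Q + Q² + 4*M (H(Q, M) = (Q*Q + 4*M) + Q = (Q² + 4*M) + Q = Q + Q² + 4*M)
(H(3, -(5 + 2)) + K(-8, 11))*77 = ((3 + 3² + 4*(-(5 + 2))) + 11)*77 = ((3 + 9 + 4*(-1*7)) + 11)*77 = ((3 + 9 + 4*(-7)) + 11)*77 = ((3 + 9 - 28) + 11)*77 = (-16 + 11)*77 = -5*77 = -385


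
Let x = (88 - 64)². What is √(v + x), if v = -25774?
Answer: I*√25198 ≈ 158.74*I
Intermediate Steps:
x = 576 (x = 24² = 576)
√(v + x) = √(-25774 + 576) = √(-25198) = I*√25198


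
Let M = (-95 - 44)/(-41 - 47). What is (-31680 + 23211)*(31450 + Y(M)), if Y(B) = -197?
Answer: -264681657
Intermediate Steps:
M = 139/88 (M = -139/(-88) = -139*(-1/88) = 139/88 ≈ 1.5795)
(-31680 + 23211)*(31450 + Y(M)) = (-31680 + 23211)*(31450 - 197) = -8469*31253 = -264681657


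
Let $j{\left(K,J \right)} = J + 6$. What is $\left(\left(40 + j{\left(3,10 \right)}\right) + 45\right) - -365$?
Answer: $466$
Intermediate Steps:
$j{\left(K,J \right)} = 6 + J$
$\left(\left(40 + j{\left(3,10 \right)}\right) + 45\right) - -365 = \left(\left(40 + \left(6 + 10\right)\right) + 45\right) - -365 = \left(\left(40 + 16\right) + 45\right) + 365 = \left(56 + 45\right) + 365 = 101 + 365 = 466$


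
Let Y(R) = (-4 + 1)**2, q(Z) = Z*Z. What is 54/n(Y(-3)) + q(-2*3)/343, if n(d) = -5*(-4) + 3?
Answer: 19350/7889 ≈ 2.4528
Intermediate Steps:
q(Z) = Z**2
Y(R) = 9 (Y(R) = (-3)**2 = 9)
n(d) = 23 (n(d) = 20 + 3 = 23)
54/n(Y(-3)) + q(-2*3)/343 = 54/23 + (-2*3)**2/343 = 54*(1/23) + (-6)**2*(1/343) = 54/23 + 36*(1/343) = 54/23 + 36/343 = 19350/7889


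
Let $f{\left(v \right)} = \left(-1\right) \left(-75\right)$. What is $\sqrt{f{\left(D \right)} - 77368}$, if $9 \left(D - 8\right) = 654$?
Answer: $i \sqrt{77293} \approx 278.02 i$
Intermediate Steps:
$D = \frac{242}{3}$ ($D = 8 + \frac{1}{9} \cdot 654 = 8 + \frac{218}{3} = \frac{242}{3} \approx 80.667$)
$f{\left(v \right)} = 75$
$\sqrt{f{\left(D \right)} - 77368} = \sqrt{75 - 77368} = \sqrt{-77293} = i \sqrt{77293}$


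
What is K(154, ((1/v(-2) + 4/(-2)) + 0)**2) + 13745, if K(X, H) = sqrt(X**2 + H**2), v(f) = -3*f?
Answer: 13745 + 11*sqrt(254137)/36 ≈ 13899.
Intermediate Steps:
K(X, H) = sqrt(H**2 + X**2)
K(154, ((1/v(-2) + 4/(-2)) + 0)**2) + 13745 = sqrt((((1/(-3*(-2)) + 4/(-2)) + 0)**2)**2 + 154**2) + 13745 = sqrt((((1/6 + 4*(-1/2)) + 0)**2)**2 + 23716) + 13745 = sqrt((((1*(1/6) - 2) + 0)**2)**2 + 23716) + 13745 = sqrt((((1/6 - 2) + 0)**2)**2 + 23716) + 13745 = sqrt(((-11/6 + 0)**2)**2 + 23716) + 13745 = sqrt(((-11/6)**2)**2 + 23716) + 13745 = sqrt((121/36)**2 + 23716) + 13745 = sqrt(14641/1296 + 23716) + 13745 = sqrt(30750577/1296) + 13745 = 11*sqrt(254137)/36 + 13745 = 13745 + 11*sqrt(254137)/36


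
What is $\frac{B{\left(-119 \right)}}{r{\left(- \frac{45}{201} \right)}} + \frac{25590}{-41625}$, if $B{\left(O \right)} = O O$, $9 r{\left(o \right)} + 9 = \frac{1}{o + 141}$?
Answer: $- \frac{3335969340826}{235378275} \approx -14173.0$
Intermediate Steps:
$r{\left(o \right)} = -1 + \frac{1}{9 \left(141 + o\right)}$ ($r{\left(o \right)} = -1 + \frac{1}{9 \left(o + 141\right)} = -1 + \frac{1}{9 \left(141 + o\right)}$)
$B{\left(O \right)} = O^{2}$
$\frac{B{\left(-119 \right)}}{r{\left(- \frac{45}{201} \right)}} + \frac{25590}{-41625} = \frac{\left(-119\right)^{2}}{\frac{1}{141 - \frac{45}{201}} \left(- \frac{1268}{9} - - \frac{45}{201}\right)} + \frac{25590}{-41625} = \frac{14161}{\frac{1}{141 - \frac{15}{67}} \left(- \frac{1268}{9} - \left(-45\right) \frac{1}{201}\right)} + 25590 \left(- \frac{1}{41625}\right) = \frac{14161}{\frac{1}{141 - \frac{15}{67}} \left(- \frac{1268}{9} - - \frac{15}{67}\right)} - \frac{1706}{2775} = \frac{14161}{\frac{1}{\frac{9432}{67}} \left(- \frac{1268}{9} + \frac{15}{67}\right)} - \frac{1706}{2775} = \frac{14161}{\frac{67}{9432} \left(- \frac{84821}{603}\right)} - \frac{1706}{2775} = \frac{14161}{- \frac{84821}{84888}} - \frac{1706}{2775} = 14161 \left(- \frac{84888}{84821}\right) - \frac{1706}{2775} = - \frac{1202098968}{84821} - \frac{1706}{2775} = - \frac{3335969340826}{235378275}$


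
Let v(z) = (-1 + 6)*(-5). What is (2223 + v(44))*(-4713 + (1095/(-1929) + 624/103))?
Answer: -685278460720/66229 ≈ -1.0347e+7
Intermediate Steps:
v(z) = -25 (v(z) = 5*(-5) = -25)
(2223 + v(44))*(-4713 + (1095/(-1929) + 624/103)) = (2223 - 25)*(-4713 + (1095/(-1929) + 624/103)) = 2198*(-4713 + (1095*(-1/1929) + 624*(1/103))) = 2198*(-4713 + (-365/643 + 624/103)) = 2198*(-4713 + 363637/66229) = 2198*(-311773640/66229) = -685278460720/66229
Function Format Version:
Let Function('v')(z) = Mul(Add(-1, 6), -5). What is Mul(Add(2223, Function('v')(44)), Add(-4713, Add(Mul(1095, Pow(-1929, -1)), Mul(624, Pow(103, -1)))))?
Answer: Rational(-685278460720, 66229) ≈ -1.0347e+7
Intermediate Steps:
Function('v')(z) = -25 (Function('v')(z) = Mul(5, -5) = -25)
Mul(Add(2223, Function('v')(44)), Add(-4713, Add(Mul(1095, Pow(-1929, -1)), Mul(624, Pow(103, -1))))) = Mul(Add(2223, -25), Add(-4713, Add(Mul(1095, Pow(-1929, -1)), Mul(624, Pow(103, -1))))) = Mul(2198, Add(-4713, Add(Mul(1095, Rational(-1, 1929)), Mul(624, Rational(1, 103))))) = Mul(2198, Add(-4713, Add(Rational(-365, 643), Rational(624, 103)))) = Mul(2198, Add(-4713, Rational(363637, 66229))) = Mul(2198, Rational(-311773640, 66229)) = Rational(-685278460720, 66229)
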